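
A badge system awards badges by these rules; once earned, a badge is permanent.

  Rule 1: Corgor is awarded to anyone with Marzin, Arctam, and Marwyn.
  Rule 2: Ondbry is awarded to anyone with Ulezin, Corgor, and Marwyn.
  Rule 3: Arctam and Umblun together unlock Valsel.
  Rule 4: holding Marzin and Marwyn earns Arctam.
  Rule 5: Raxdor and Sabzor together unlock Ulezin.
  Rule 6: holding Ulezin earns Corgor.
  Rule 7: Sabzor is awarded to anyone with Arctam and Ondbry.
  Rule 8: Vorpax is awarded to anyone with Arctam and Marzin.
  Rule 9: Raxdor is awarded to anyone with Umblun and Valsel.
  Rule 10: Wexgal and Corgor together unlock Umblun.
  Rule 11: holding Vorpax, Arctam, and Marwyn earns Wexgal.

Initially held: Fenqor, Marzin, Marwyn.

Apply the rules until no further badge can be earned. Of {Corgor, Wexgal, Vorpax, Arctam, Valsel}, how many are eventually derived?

With Marzin and Marwyn, Arctam is earned (Rule 4).
With Arctam and Marzin, Vorpax is earned (Rule 8).
With Marzin, Arctam, and Marwyn, Corgor is earned (Rule 1).
With Vorpax, Arctam, and Marwyn, Wexgal is earned (Rule 11).
With Wexgal and Corgor, Umblun is earned (Rule 10).
With Arctam and Umblun, Valsel is earned (Rule 3).
Corgor: reached.
Wexgal: reached.
Vorpax: reached.
Arctam: reached.
Valsel: reached.
All 5 are reached.

5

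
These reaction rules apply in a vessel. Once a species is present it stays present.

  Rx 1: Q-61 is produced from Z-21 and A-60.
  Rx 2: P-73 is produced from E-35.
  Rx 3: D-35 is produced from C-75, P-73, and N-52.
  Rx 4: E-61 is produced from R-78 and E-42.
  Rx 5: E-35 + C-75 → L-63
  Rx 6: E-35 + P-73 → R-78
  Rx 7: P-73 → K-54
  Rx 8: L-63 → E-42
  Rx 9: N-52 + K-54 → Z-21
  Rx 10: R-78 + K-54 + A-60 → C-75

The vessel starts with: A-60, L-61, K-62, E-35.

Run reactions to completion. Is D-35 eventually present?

D-35 would need C-75, P-73, and N-52 (Rx 3), but N-52 never forms.

No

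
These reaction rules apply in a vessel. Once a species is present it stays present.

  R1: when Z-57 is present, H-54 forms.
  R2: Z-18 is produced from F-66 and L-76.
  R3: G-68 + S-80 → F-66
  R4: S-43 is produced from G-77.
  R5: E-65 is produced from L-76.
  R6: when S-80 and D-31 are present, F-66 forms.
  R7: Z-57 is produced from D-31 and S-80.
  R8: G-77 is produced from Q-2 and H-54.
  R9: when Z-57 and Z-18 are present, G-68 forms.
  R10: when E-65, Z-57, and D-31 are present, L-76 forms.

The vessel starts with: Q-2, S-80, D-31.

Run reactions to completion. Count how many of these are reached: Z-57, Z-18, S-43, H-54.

D-31 and S-80 present → Z-57 forms (R7).
Z-57 present → H-54 forms (R1).
Q-2 and H-54 present → G-77 forms (R8).
G-77 present → S-43 forms (R4).
Z-57: reached.
Z-18 would need F-66 and L-76 (R2), but L-76 never forms.
S-43: reached.
H-54: reached.
Reached: Z-57, S-43, and H-54 — 3 of the 4.

3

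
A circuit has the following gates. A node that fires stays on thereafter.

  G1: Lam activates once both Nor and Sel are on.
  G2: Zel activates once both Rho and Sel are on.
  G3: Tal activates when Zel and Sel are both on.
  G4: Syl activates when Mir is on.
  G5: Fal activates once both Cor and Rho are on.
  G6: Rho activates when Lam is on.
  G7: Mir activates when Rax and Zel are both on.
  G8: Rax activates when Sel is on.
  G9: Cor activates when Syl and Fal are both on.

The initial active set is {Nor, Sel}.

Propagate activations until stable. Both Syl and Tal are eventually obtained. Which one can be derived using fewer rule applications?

Tal: G1: Nor and Sel on → Lam on. G6: Lam on → Rho on. Rho and Sel are on, so Zel activates (G2). G3: Zel and Sel on → Tal on. [4 rule applications]
Syl: G1: Nor and Sel on → Lam on. Sel is on, so Rax activates (G8). G6: Lam on → Rho on. Rho and Sel are on, so Zel activates (G2). G7: Rax and Zel on → Mir on. Mir is on, so Syl activates (G4). [6 rule applications]
Tal needs fewer.

Tal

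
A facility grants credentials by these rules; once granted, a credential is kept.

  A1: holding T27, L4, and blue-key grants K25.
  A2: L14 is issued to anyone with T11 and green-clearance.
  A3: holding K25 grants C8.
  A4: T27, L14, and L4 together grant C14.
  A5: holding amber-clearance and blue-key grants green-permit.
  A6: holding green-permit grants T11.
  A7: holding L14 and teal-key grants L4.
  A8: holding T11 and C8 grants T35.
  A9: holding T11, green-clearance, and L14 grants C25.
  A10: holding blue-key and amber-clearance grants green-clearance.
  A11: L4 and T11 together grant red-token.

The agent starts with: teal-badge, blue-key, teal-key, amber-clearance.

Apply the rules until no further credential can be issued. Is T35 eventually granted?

No

T35 would need T11 and C8 (A8), but C8 is never granted.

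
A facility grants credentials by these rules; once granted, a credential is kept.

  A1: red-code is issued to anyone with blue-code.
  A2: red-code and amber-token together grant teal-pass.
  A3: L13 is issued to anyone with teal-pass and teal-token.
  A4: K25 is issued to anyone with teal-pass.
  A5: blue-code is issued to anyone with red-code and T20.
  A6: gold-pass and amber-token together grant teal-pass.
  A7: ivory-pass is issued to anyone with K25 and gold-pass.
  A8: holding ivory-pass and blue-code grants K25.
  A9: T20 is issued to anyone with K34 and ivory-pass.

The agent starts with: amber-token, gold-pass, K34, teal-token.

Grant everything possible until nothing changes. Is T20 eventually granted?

Yes

Holding gold-pass and amber-token grants teal-pass (A6).
Holding teal-pass grants K25 (A4).
Holding K25 and gold-pass grants ivory-pass (A7).
Holding K34 and ivory-pass grants T20 (A9).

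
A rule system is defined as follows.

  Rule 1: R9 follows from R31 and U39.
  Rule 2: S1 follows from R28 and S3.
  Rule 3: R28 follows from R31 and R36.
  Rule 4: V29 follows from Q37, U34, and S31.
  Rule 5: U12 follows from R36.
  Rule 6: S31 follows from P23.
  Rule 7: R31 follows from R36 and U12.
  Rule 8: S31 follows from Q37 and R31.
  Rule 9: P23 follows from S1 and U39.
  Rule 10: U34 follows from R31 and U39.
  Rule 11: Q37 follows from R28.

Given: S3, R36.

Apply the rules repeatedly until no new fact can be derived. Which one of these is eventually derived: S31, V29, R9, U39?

S31

R36 holds, so U12 follows (Rule 5).
R36 and U12 hold, so R31 follows (Rule 7).
From R31 and R36, Rule 3 gives R28.
From R28, Rule 11 gives Q37.
From Q37 and R31, Rule 8 gives S31.
No rule produces U39, and it is not given. R9 would need R31 and U39 (Rule 1), but U39 is never established. V29 would need Q37, U34, and S31 (Rule 4), but U34 is never established.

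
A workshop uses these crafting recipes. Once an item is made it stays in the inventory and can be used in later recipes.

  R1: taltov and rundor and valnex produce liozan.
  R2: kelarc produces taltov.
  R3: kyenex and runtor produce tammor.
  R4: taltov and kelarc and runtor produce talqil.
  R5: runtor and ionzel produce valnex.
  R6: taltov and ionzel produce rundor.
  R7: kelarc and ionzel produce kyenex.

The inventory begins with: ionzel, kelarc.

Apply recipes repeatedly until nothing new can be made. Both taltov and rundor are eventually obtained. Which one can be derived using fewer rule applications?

taltov

taltov: Using R2, kelarc makes taltov. [1 rule application]
rundor: Using R2, kelarc makes taltov. Using R6, taltov and ionzel make rundor. [2 rule applications]
taltov needs fewer.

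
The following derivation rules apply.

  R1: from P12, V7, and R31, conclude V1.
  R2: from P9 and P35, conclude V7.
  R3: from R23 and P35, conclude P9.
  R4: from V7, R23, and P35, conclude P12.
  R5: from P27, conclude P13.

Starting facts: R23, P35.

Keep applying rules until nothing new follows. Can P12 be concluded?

From R23 and P35, R3 gives P9.
P9 and P35 hold, so V7 follows (R2).
From V7, R23, and P35, R4 gives P12.

Yes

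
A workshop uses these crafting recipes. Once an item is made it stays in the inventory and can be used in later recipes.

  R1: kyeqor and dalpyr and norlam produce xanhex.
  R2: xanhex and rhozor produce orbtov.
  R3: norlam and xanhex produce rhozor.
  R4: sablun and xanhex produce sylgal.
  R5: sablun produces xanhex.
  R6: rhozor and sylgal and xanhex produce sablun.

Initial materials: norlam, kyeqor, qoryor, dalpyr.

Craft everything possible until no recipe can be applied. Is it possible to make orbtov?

Yes

Using R1, kyeqor, dalpyr, and norlam make xanhex.
norlam and xanhex → rhozor (R3).
Using R2, xanhex and rhozor make orbtov.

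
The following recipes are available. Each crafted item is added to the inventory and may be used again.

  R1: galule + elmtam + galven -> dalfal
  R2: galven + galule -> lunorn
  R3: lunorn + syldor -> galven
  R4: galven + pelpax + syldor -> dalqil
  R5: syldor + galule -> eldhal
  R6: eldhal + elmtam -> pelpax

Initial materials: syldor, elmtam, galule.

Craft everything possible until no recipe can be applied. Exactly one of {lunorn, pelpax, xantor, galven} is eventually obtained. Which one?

pelpax

Using R5, syldor and galule make eldhal.
eldhal + elmtam -> pelpax (R6).
lunorn would need galven and galule (R2), but galven is never obtained. galven would need lunorn and syldor (R3), but lunorn is never obtained. No rule produces xantor, and it is not given.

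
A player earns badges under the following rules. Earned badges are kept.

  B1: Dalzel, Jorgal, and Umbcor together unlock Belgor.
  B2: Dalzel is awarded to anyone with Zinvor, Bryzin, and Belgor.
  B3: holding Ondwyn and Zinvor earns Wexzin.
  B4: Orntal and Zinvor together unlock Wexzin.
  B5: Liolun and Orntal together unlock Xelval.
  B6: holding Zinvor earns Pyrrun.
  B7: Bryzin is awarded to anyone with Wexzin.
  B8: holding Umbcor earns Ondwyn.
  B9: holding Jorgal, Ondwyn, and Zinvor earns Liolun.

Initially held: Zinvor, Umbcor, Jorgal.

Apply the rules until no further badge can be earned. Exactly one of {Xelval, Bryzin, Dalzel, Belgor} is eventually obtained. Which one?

Bryzin

With Umbcor, Ondwyn is earned (B8).
With Ondwyn and Zinvor, Wexzin is earned (B3).
With Wexzin, Bryzin is earned (B7).
Belgor would need Dalzel, Jorgal, and Umbcor (B1), but Dalzel is never earned. Xelval would need Liolun and Orntal (B5), but Orntal is never earned. Dalzel would need Zinvor, Bryzin, and Belgor (B2), but Belgor is never earned.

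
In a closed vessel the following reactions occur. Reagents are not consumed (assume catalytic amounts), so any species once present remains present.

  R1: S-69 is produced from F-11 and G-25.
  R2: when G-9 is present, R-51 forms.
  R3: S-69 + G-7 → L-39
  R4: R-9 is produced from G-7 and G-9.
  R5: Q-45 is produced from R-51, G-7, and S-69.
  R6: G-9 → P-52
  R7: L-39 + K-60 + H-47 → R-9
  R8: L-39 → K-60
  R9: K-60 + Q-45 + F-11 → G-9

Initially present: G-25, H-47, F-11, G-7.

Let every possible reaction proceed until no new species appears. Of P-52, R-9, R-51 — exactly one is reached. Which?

F-11 and G-25 present → S-69 forms (R1).
S-69 and G-7 present → L-39 forms (R3).
L-39 present → K-60 forms (R8).
L-39, K-60, and H-47 present → R-9 forms (R7).
P-52 would need G-9 (R6), but G-9 never forms. R-51 would need G-9 (R2), but G-9 never forms.

R-9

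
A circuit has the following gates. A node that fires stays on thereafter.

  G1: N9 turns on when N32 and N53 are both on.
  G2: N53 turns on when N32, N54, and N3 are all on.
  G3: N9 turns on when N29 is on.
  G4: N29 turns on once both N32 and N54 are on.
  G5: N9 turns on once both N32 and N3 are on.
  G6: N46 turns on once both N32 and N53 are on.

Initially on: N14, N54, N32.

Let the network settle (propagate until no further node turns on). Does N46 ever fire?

No

N46 would need N32 and N53 (G6), but N53 never turns on.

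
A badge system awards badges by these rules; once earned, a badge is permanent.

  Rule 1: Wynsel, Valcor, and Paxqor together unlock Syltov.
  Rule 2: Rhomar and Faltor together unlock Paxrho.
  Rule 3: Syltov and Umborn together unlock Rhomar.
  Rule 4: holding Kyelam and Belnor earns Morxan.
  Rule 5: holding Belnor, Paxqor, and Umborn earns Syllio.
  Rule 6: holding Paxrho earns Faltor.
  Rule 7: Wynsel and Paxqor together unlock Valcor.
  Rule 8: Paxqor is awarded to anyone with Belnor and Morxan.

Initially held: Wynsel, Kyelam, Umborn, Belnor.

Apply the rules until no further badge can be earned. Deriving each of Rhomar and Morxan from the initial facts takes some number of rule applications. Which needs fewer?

Morxan: With Kyelam and Belnor, Morxan is earned (Rule 4). [1 rule application]
Rhomar: With Kyelam and Belnor, Morxan is earned (Rule 4). With Belnor and Morxan, Paxqor is earned (Rule 8). With Wynsel and Paxqor, Valcor is earned (Rule 7). With Wynsel, Valcor, and Paxqor, Syltov is earned (Rule 1). With Syltov and Umborn, Rhomar is earned (Rule 3). [5 rule applications]
Morxan needs fewer.

Morxan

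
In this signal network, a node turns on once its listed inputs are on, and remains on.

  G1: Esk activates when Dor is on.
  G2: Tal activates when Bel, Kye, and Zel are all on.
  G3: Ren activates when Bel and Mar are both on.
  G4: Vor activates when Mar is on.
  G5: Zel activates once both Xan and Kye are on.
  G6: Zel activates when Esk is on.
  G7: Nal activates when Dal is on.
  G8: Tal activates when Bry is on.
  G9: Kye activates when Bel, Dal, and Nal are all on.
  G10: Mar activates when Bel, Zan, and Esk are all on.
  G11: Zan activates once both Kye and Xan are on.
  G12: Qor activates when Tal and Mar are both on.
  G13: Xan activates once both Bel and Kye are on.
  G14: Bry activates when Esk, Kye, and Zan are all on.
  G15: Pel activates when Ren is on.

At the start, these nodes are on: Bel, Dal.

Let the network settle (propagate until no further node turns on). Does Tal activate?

Yes

Dal is on, so Nal activates (G7).
G9: Bel, Dal, and Nal on → Kye on.
G13: Bel and Kye on → Xan on.
Xan and Kye are on, so Zel activates (G5).
Bel, Kye, and Zel are on, so Tal activates (G2).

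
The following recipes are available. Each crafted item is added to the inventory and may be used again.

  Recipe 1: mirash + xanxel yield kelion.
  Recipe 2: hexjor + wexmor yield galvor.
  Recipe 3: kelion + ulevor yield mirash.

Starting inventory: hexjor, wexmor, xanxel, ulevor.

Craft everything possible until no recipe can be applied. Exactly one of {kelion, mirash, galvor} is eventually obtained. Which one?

galvor

Using Recipe 2, hexjor and wexmor make galvor.
mirash would need kelion and ulevor (Recipe 3), but kelion is never obtained. kelion would need mirash and xanxel (Recipe 1), but mirash is never obtained.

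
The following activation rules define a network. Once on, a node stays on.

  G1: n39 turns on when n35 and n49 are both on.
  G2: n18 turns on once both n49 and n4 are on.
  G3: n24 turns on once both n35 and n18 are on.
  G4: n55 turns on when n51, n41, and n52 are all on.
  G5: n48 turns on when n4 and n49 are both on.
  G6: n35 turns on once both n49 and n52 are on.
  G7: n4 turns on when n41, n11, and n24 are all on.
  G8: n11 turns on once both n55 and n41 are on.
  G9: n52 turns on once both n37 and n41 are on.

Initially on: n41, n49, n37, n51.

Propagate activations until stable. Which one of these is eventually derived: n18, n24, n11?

n37 and n41 are on, so n52 turns on (G9).
G4: n51, n41, and n52 on → n55 on.
G8: n55 and n41 on → n11 on.
n24 would need n35 and n18 (G3), but n18 never turns on. n18 would need n49 and n4 (G2), but n4 never turns on.

n11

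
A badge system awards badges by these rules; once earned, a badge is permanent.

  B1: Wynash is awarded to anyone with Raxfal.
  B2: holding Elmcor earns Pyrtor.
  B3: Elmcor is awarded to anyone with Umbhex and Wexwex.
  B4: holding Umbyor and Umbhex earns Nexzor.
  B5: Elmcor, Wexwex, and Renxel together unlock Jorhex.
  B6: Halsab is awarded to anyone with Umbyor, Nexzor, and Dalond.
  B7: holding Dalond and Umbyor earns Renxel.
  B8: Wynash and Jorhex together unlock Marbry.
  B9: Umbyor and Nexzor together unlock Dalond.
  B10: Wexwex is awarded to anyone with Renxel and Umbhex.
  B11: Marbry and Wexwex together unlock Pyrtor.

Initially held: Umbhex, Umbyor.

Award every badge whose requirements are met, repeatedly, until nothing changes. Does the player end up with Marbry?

Marbry would need Wynash and Jorhex (B8), but Wynash is never earned.

No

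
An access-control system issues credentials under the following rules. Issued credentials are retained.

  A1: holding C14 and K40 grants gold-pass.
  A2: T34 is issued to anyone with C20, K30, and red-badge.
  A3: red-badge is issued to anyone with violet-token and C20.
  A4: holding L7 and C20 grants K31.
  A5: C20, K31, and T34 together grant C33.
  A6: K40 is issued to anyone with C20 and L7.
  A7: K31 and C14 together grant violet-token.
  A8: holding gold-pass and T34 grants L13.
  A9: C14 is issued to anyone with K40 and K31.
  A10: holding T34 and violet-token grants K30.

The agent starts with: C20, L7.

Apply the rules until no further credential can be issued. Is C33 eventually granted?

No

C33 would need C20, K31, and T34 (A5), but T34 is never granted.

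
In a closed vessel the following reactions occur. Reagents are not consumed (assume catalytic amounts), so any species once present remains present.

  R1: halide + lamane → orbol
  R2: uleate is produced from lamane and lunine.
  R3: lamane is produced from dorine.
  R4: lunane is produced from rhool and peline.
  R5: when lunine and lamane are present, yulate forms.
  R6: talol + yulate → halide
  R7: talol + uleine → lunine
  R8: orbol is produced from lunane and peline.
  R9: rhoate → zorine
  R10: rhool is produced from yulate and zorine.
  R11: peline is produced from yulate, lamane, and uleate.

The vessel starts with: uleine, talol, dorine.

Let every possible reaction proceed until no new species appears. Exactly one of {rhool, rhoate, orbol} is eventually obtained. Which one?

talol and uleine present → lunine forms (R7).
dorine present → lamane forms (R3).
lunine and lamane present → yulate forms (R5).
talol and yulate present → halide forms (R6).
halide and lamane present → orbol forms (R1).
rhool would need yulate and zorine (R10), but zorine never forms. No rule produces rhoate, and it is not given.

orbol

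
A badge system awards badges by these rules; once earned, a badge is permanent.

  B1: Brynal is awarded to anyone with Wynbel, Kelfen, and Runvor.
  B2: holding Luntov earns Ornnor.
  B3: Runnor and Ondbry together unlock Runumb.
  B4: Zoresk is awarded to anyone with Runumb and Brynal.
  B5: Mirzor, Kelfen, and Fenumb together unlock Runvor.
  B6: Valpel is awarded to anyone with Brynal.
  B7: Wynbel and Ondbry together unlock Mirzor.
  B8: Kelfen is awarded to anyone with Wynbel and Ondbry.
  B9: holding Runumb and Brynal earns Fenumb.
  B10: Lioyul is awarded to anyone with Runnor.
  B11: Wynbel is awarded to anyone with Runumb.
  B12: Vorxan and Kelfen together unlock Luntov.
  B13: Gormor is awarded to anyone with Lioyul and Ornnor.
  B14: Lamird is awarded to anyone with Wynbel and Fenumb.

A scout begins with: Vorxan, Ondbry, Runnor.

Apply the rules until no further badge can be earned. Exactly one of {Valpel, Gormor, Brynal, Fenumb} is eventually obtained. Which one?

With Runnor and Ondbry, Runumb is earned (B3).
With Runnor, Lioyul is earned (B10).
With Runumb, Wynbel is earned (B11).
With Wynbel and Ondbry, Kelfen is earned (B8).
With Vorxan and Kelfen, Luntov is earned (B12).
With Luntov, Ornnor is earned (B2).
With Lioyul and Ornnor, Gormor is earned (B13).
Fenumb would need Runumb and Brynal (B9), but Brynal is never earned. Valpel would need Brynal (B6), but Brynal is never earned. Brynal would need Wynbel, Kelfen, and Runvor (B1), but Runvor is never earned.

Gormor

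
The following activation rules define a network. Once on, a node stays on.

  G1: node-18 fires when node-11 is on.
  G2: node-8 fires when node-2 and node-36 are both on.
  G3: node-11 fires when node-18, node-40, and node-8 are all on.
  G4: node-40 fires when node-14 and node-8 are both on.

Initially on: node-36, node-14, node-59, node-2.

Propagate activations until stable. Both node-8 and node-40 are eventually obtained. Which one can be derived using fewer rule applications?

node-8: node-2 and node-36 are on, so node-8 fires (G2). [1 rule application]
node-40: G2: node-2 and node-36 on → node-8 on. node-14 and node-8 are on, so node-40 fires (G4). [2 rule applications]
node-8 needs fewer.

node-8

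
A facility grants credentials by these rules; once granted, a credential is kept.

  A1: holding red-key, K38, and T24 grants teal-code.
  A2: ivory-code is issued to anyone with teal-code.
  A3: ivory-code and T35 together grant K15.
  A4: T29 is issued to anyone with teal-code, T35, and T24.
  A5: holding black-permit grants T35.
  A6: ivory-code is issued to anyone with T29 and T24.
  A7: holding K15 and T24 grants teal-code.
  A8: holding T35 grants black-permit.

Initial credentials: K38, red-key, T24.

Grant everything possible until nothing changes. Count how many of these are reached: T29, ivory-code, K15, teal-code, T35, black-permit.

Holding red-key, K38, and T24 grants teal-code (A1).
Holding teal-code grants ivory-code (A2).
T29 would need teal-code, T35, and T24 (A4), but T35 is never granted.
ivory-code: reached.
K15 would need ivory-code and T35 (A3), but T35 is never granted.
teal-code: reached.
T35 would need black-permit (A5), but black-permit is never granted.
black-permit would need T35 (A8), but T35 is never granted.
Reached: ivory-code and teal-code — 2 of the 6.

2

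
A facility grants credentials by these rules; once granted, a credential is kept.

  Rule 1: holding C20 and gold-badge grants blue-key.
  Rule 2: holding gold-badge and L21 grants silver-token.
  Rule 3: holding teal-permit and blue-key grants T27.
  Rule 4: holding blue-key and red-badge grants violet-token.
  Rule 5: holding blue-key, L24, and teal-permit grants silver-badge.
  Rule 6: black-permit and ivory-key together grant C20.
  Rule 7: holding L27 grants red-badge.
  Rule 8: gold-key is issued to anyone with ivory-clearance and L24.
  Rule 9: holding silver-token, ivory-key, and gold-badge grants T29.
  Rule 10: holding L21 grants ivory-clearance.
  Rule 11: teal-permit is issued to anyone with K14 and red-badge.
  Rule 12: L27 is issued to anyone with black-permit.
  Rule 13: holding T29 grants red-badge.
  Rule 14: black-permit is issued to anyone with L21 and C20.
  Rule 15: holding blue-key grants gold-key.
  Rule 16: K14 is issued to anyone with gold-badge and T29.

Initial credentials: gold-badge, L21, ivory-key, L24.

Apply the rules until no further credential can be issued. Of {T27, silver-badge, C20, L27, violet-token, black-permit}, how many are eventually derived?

T27 would need teal-permit and blue-key (Rule 3), but blue-key is never granted.
silver-badge would need blue-key, L24, and teal-permit (Rule 5), but blue-key is never granted.
C20 would need black-permit and ivory-key (Rule 6), but black-permit is never granted.
L27 would need black-permit (Rule 12), but black-permit is never granted.
violet-token would need blue-key and red-badge (Rule 4), but blue-key is never granted.
black-permit would need L21 and C20 (Rule 14), but C20 is never granted.
None of the 6 are reached.

0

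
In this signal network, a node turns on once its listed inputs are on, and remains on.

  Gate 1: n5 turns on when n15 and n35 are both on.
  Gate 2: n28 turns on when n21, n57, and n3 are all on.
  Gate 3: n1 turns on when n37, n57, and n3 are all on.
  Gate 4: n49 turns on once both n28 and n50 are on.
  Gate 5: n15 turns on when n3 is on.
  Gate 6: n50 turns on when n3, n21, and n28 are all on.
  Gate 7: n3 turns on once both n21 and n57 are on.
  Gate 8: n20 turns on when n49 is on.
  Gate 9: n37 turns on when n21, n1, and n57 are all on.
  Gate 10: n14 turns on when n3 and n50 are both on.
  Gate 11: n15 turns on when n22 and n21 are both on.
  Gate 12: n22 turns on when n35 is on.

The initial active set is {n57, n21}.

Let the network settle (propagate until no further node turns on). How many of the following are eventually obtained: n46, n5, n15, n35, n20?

2

n21 and n57 are on, so n3 turns on (Gate 7).
Gate 5: n3 on → n15 on.
n21, n57, and n3 are on, so n28 turns on (Gate 2).
Gate 6: n3, n21, and n28 on → n50 on.
Gate 4: n28 and n50 on → n49 on.
Gate 8: n49 on → n20 on.
No rule produces n46, and it is not given.
n5 would need n15 and n35 (Gate 1), but n35 never turns on.
n15: reached.
No rule produces n35, and it is not given.
n20: reached.
Reached: n15 and n20 — 2 of the 5.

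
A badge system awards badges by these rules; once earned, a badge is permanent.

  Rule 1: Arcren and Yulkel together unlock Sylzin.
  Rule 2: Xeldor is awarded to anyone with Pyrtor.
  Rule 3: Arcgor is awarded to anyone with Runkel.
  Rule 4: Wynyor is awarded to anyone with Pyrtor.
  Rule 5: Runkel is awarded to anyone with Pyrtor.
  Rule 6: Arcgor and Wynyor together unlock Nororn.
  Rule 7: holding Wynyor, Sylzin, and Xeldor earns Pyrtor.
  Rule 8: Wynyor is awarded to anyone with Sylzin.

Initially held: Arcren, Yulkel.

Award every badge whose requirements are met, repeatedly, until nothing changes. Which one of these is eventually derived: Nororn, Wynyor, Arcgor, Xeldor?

Wynyor

With Arcren and Yulkel, Sylzin is earned (Rule 1).
With Sylzin, Wynyor is earned (Rule 8).
Xeldor would need Pyrtor (Rule 2), but Pyrtor is never earned. Nororn would need Arcgor and Wynyor (Rule 6), but Arcgor is never earned. Arcgor would need Runkel (Rule 3), but Runkel is never earned.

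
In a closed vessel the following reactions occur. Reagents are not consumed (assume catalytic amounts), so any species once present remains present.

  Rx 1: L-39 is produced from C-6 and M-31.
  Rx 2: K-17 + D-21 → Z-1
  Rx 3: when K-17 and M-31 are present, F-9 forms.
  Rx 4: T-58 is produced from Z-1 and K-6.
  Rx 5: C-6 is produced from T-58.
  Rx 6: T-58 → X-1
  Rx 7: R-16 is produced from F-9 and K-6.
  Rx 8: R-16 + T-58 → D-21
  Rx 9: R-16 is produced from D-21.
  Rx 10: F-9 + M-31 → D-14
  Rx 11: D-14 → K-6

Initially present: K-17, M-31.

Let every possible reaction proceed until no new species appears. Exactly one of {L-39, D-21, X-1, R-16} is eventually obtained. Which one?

R-16

K-17 and M-31 present → F-9 forms (Rx 3).
F-9 and M-31 present → D-14 forms (Rx 10).
D-14 present → K-6 forms (Rx 11).
F-9 and K-6 present → R-16 forms (Rx 7).
L-39 would need C-6 and M-31 (Rx 1), but C-6 never forms. D-21 would need R-16 and T-58 (Rx 8), but T-58 never forms. X-1 would need T-58 (Rx 6), but T-58 never forms.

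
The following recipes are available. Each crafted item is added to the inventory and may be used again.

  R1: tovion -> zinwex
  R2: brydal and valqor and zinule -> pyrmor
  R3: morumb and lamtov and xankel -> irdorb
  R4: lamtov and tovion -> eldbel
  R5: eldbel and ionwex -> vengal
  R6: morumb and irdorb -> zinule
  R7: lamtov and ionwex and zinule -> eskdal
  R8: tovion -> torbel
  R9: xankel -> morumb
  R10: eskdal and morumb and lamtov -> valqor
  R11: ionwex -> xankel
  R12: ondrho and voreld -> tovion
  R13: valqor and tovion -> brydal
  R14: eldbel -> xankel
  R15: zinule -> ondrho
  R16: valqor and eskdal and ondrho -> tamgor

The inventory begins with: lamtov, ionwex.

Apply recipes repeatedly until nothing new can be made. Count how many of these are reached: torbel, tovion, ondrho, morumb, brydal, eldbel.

Using R11, ionwex makes xankel.
xankel -> morumb (R9).
Using R3, morumb, lamtov, and xankel make irdorb.
Using R6, morumb and irdorb make zinule.
zinule -> ondrho (R15).
torbel would need tovion (R8), but tovion is never obtained.
tovion would need ondrho and voreld (R12), but voreld is never obtained.
ondrho: reached.
morumb: reached.
brydal would need valqor and tovion (R13), but tovion is never obtained.
eldbel would need lamtov and tovion (R4), but tovion is never obtained.
Reached: ondrho and morumb — 2 of the 6.

2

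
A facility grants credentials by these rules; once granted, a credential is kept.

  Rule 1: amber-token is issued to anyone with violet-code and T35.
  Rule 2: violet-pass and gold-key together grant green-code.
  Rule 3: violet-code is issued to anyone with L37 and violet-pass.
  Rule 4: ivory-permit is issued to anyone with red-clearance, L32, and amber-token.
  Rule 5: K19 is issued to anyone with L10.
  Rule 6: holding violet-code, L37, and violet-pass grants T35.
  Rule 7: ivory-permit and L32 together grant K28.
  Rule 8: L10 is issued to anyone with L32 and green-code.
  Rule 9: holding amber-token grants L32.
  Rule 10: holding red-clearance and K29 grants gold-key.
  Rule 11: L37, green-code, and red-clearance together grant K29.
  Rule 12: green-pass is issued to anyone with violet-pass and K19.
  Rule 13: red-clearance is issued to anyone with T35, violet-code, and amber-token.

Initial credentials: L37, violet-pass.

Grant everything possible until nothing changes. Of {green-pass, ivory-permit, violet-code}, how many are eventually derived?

Holding L37 and violet-pass grants violet-code (Rule 3).
Holding violet-code, L37, and violet-pass grants T35 (Rule 6).
Holding violet-code and T35 grants amber-token (Rule 1).
Holding amber-token grants L32 (Rule 9).
Holding T35, violet-code, and amber-token grants red-clearance (Rule 13).
Holding red-clearance, L32, and amber-token grants ivory-permit (Rule 4).
green-pass would need violet-pass and K19 (Rule 12), but K19 is never granted.
ivory-permit: reached.
violet-code: reached.
Reached: ivory-permit and violet-code — 2 of the 3.

2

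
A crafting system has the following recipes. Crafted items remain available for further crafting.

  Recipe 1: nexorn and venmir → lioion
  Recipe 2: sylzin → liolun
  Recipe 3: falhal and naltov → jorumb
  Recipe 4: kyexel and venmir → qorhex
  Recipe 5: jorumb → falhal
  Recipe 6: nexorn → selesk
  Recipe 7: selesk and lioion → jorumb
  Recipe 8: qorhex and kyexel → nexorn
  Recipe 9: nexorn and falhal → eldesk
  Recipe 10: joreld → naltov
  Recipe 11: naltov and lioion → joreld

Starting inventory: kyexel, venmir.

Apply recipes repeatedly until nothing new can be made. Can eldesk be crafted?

Using Recipe 4, kyexel and venmir make qorhex.
Using Recipe 8, qorhex and kyexel make nexorn.
nexorn and venmir → lioion (Recipe 1).
Using Recipe 6, nexorn makes selesk.
Using Recipe 7, selesk and lioion make jorumb.
jorumb → falhal (Recipe 5).
Using Recipe 9, nexorn and falhal make eldesk.

Yes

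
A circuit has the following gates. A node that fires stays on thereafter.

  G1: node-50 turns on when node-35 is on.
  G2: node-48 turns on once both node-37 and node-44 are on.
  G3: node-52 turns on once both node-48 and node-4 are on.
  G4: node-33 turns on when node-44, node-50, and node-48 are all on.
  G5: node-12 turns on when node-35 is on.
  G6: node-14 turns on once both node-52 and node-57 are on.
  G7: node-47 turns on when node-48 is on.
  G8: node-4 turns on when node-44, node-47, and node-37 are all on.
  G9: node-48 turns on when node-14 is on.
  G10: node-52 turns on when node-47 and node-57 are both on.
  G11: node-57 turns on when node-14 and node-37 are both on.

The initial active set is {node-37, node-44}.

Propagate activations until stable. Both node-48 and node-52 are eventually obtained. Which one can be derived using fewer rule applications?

node-48

node-48: node-37 and node-44 are on, so node-48 turns on (G2). [1 rule application]
node-52: node-37 and node-44 are on, so node-48 turns on (G2). node-48 is on, so node-47 turns on (G7). node-44, node-47, and node-37 are on, so node-4 turns on (G8). G3: node-48 and node-4 on → node-52 on. [4 rule applications]
node-48 needs fewer.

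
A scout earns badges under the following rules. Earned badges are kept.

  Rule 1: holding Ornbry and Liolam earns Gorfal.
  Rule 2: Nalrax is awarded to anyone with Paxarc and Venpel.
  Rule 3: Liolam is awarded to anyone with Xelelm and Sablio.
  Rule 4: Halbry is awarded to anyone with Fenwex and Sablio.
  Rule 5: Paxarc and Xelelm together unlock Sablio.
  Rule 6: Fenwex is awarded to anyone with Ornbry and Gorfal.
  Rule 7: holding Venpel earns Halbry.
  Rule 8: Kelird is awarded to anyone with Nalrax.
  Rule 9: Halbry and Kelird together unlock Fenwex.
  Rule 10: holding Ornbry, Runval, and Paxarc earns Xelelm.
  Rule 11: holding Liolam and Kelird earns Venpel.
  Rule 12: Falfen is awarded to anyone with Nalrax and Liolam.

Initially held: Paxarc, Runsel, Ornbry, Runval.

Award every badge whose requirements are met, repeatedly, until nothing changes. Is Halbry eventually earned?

With Ornbry, Runval, and Paxarc, Xelelm is earned (Rule 10).
With Paxarc and Xelelm, Sablio is earned (Rule 5).
With Xelelm and Sablio, Liolam is earned (Rule 3).
With Ornbry and Liolam, Gorfal is earned (Rule 1).
With Ornbry and Gorfal, Fenwex is earned (Rule 6).
With Fenwex and Sablio, Halbry is earned (Rule 4).

Yes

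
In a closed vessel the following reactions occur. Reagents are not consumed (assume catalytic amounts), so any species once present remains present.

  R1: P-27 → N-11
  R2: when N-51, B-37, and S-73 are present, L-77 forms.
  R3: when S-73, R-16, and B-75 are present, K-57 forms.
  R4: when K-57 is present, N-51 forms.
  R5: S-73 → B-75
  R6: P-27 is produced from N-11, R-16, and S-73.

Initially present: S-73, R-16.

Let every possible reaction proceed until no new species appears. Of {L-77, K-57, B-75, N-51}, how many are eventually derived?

3

S-73 present → B-75 forms (R5).
S-73, R-16, and B-75 present → K-57 forms (R3).
K-57 present → N-51 forms (R4).
L-77 would need N-51, B-37, and S-73 (R2), but B-37 never forms.
K-57: reached.
B-75: reached.
N-51: reached.
Reached: K-57, B-75, and N-51 — 3 of the 4.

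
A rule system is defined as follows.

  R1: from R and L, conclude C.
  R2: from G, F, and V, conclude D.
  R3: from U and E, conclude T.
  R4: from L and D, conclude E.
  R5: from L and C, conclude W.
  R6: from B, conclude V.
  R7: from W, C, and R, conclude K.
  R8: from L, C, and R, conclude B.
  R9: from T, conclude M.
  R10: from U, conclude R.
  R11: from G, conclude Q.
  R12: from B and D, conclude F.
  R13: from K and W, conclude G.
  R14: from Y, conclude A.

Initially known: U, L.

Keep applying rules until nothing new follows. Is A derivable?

A would need Y (R14), but Y is never established.

No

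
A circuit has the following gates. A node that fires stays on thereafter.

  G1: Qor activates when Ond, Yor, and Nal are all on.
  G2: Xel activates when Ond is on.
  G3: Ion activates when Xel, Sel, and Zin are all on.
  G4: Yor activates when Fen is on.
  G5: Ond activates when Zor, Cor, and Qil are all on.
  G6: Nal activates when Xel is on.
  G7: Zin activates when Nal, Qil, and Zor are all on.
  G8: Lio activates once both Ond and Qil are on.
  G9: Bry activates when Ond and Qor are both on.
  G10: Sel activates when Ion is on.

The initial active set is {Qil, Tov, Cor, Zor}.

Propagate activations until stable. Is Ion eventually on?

Ion would need Xel, Sel, and Zin (G3), but Sel never turns on.

No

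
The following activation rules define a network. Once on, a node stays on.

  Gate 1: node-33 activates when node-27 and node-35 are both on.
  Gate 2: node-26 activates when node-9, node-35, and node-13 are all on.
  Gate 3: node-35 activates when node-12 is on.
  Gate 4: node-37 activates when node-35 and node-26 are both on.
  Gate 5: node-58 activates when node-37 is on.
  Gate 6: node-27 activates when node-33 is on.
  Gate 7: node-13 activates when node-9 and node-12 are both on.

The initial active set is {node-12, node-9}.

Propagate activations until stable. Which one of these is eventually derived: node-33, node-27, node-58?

Gate 3: node-12 on → node-35 on.
Gate 7: node-9 and node-12 on → node-13 on.
node-9, node-35, and node-13 are on, so node-26 activates (Gate 2).
node-35 and node-26 are on, so node-37 activates (Gate 4).
node-37 is on, so node-58 activates (Gate 5).
node-33 would need node-27 and node-35 (Gate 1), but node-27 never turns on. node-27 would need node-33 (Gate 6), but node-33 never turns on.

node-58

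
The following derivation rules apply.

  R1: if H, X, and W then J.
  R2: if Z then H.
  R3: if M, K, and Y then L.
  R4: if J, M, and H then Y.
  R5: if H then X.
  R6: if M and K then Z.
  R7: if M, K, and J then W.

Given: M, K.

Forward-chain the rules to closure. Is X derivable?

From M and K, R6 gives Z.
Z holds, so H follows (R2).
H holds, so X follows (R5).

Yes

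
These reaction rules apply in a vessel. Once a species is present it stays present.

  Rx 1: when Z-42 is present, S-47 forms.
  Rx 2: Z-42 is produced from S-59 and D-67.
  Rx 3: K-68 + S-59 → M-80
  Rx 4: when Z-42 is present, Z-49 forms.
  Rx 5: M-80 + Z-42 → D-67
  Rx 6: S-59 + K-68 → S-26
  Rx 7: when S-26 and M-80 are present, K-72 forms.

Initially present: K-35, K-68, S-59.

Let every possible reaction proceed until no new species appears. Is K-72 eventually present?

K-68 and S-59 present → M-80 forms (Rx 3).
S-59 and K-68 present → S-26 forms (Rx 6).
S-26 and M-80 present → K-72 forms (Rx 7).

Yes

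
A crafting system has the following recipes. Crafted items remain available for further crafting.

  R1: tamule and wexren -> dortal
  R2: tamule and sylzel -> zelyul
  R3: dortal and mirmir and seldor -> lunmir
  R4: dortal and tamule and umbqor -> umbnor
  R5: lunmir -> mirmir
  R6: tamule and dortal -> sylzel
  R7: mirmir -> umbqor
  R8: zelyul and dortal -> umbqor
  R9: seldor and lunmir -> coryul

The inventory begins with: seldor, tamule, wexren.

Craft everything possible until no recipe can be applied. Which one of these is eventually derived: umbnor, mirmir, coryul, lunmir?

umbnor

tamule and wexren -> dortal (R1).
Using R6, tamule and dortal make sylzel.
tamule and sylzel -> zelyul (R2).
Using R8, zelyul and dortal make umbqor.
Using R4, dortal, tamule, and umbqor make umbnor.
lunmir would need dortal, mirmir, and seldor (R3), but mirmir is never obtained. coryul would need seldor and lunmir (R9), but lunmir is never obtained. mirmir would need lunmir (R5), but lunmir is never obtained.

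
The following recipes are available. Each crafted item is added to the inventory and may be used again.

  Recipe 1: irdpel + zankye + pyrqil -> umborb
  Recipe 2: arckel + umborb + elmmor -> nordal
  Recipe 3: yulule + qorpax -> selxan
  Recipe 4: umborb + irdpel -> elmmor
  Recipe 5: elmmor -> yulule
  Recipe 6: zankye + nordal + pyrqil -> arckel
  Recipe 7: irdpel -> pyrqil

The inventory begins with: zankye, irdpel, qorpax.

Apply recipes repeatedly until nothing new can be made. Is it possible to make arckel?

arckel would need zankye, nordal, and pyrqil (Recipe 6), but nordal is never obtained.

No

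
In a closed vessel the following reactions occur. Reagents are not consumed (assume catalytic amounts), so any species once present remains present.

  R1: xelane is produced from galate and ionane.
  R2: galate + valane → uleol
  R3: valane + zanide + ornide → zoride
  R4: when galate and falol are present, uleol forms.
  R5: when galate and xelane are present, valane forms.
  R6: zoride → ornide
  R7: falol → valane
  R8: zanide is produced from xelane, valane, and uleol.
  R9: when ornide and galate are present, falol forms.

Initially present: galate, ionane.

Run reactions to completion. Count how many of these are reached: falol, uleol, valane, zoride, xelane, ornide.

galate and ionane present → xelane forms (R1).
galate and xelane present → valane forms (R5).
galate and valane present → uleol forms (R2).
falol would need ornide and galate (R9), but ornide never forms.
uleol: reached.
valane: reached.
zoride would need valane, zanide, and ornide (R3), but ornide never forms.
xelane: reached.
ornide would need zoride (R6), but zoride never forms.
Reached: uleol, valane, and xelane — 3 of the 6.

3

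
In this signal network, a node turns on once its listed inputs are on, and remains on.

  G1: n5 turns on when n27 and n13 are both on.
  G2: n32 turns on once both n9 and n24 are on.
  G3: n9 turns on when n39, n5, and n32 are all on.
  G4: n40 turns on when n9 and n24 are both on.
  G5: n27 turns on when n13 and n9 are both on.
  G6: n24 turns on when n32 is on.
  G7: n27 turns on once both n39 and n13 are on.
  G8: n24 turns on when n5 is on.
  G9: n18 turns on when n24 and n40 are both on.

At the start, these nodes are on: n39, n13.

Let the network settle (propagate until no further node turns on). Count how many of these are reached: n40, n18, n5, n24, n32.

2

n39 and n13 are on, so n27 turns on (G7).
G1: n27 and n13 on → n5 on.
n5 is on, so n24 turns on (G8).
n40 would need n9 and n24 (G4), but n9 never turns on.
n18 would need n24 and n40 (G9), but n40 never turns on.
n5: reached.
n24: reached.
n32 would need n9 and n24 (G2), but n9 never turns on.
Reached: n5 and n24 — 2 of the 5.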